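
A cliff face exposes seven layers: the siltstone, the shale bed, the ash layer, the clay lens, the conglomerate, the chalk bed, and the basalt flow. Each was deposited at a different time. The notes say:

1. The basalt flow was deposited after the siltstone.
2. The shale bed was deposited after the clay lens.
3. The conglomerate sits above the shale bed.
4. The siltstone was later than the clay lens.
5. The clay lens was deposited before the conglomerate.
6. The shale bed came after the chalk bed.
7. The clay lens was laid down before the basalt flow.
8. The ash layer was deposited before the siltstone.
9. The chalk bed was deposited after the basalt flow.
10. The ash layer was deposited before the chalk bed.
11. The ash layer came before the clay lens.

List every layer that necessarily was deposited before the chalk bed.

the ash layer, the basalt flow, the clay lens, the siltstone

Directly stated before the chalk bed: the ash layer and the basalt flow.
The clay lens reaches the chalk bed via the clay lens → the basalt flow → the chalk bed.
The siltstone reaches the chalk bed via the siltstone → the basalt flow → the chalk bed.
No chain forces the shale bed (or any of the others) ahead of the chalk bed.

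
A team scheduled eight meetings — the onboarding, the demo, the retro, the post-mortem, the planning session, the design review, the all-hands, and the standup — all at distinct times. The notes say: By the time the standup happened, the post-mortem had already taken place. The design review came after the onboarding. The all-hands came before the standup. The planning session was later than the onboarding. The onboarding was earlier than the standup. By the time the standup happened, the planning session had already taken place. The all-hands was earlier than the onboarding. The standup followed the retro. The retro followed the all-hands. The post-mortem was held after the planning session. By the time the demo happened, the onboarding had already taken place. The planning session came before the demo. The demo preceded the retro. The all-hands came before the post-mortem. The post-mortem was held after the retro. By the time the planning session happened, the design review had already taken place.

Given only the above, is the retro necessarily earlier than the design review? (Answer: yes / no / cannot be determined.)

no

Tracing the constraints gives the design review → the planning session → the demo → the retro, so the design review must come before the retro.
That means the retro cannot be before the design review.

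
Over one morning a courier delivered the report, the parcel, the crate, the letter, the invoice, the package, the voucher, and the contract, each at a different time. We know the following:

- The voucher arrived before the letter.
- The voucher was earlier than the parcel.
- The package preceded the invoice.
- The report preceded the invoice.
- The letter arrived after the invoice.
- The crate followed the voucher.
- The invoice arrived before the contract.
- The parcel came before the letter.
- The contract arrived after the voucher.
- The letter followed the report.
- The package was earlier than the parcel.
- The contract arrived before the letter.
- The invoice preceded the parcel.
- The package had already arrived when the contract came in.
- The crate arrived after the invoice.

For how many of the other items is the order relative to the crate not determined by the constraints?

Forced before the crate: the invoice, the package, the report, and the voucher.
That leaves the contract, the letter, and the parcel with no forced order relative to the crate — 3.

3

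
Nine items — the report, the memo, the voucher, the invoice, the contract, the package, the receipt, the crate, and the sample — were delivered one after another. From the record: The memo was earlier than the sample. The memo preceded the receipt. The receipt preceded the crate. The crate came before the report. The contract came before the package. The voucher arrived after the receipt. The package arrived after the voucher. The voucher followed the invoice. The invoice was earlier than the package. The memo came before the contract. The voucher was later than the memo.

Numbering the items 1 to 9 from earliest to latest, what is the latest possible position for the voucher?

8

The voucher must come before the package — 1 item forced after it.
Everything else can be placed before the voucher in some valid order, so the voucher can sit as late as position 9 − 1 = 8.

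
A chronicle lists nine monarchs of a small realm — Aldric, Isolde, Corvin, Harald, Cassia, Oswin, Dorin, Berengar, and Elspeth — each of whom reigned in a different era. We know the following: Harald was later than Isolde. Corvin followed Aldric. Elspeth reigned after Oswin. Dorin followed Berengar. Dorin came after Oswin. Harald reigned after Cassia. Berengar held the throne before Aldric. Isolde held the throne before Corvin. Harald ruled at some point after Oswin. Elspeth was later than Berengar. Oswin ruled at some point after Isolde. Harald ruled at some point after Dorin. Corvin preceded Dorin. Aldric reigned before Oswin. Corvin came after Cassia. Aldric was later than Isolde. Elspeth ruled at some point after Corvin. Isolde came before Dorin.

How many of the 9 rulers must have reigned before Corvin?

Directly stated before Corvin: Aldric, Cassia, and Isolde.
Berengar reaches Corvin via Berengar → Aldric → Corvin.
No chain forces Oswin (or any of the others) ahead of Corvin.
That's Aldric, Berengar, Cassia, and Isolde — 4 in all.

4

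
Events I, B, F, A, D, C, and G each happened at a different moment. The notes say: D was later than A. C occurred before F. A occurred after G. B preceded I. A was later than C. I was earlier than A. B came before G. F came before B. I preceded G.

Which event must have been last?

D

Every other event has a chain of constraints placing it before D, so D is last.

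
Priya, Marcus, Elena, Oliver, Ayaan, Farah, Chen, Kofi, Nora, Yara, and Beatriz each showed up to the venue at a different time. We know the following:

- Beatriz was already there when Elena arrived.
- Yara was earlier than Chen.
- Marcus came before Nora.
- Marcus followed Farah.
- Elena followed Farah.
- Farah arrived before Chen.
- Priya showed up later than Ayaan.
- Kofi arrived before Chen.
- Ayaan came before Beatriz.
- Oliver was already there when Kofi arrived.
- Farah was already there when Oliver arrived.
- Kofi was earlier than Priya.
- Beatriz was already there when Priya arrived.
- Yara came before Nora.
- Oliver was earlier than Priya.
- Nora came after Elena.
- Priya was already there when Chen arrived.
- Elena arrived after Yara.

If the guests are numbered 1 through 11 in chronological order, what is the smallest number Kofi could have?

3

Farah and Oliver must both come before Kofi — 2 forced predecessors.
Nothing else is forced ahead of Kofi, so their earliest slot is position 2 + 1 = 3.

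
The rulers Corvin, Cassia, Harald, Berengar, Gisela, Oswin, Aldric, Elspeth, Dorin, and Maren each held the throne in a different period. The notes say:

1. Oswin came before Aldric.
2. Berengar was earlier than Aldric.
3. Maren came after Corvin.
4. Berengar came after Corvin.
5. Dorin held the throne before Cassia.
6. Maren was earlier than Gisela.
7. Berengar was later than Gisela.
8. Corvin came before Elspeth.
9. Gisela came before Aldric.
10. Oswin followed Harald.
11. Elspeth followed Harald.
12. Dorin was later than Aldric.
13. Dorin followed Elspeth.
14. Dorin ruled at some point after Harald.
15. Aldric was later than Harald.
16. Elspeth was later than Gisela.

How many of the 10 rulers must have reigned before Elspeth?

Directly stated before Elspeth: Corvin, Gisela, and Harald.
Maren reaches Elspeth via Maren → Gisela → Elspeth.
That's Corvin, Gisela, Harald, and Maren — 4 in all.

4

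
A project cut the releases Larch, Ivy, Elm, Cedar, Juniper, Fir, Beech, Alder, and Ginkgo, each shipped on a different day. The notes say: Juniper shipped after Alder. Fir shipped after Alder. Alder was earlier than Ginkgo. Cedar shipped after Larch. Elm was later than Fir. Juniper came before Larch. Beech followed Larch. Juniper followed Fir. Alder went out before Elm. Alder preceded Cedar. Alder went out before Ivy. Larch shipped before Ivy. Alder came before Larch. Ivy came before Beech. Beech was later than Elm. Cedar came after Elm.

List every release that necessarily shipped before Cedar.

Alder, Elm, Fir, Juniper, Larch

Directly stated before Cedar: Alder, Elm, and Larch.
Fir reaches Cedar via Fir → Elm → Cedar.
Juniper reaches Cedar via Juniper → Larch → Cedar.
No chain forces Ivy (or any of the others) ahead of Cedar.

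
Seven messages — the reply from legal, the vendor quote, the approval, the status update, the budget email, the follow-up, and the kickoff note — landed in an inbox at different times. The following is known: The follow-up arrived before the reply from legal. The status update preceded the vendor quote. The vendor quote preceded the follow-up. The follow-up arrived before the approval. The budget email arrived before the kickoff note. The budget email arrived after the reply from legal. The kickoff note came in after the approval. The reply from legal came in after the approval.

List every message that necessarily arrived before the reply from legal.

the approval, the follow-up, the status update, the vendor quote

Directly stated before the reply from legal: the approval and the follow-up.
The status update reaches the reply from legal via the status update → the vendor quote → the follow-up → the reply from legal.
The vendor quote reaches the reply from legal via the vendor quote → the follow-up → the reply from legal.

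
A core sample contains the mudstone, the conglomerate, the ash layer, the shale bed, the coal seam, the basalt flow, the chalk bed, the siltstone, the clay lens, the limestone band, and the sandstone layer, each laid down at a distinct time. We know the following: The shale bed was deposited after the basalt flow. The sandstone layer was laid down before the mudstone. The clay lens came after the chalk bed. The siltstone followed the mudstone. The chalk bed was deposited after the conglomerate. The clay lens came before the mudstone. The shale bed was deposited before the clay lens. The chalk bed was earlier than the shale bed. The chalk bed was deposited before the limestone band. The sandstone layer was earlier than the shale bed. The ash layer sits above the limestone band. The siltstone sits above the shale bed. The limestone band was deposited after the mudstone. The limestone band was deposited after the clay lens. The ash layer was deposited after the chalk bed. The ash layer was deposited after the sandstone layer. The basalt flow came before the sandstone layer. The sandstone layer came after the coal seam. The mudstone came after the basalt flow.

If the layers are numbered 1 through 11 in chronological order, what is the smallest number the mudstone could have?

8

The basalt flow, the chalk bed, the clay lens, the coal seam, the conglomerate, the sandstone layer, and the shale bed must all come before the mudstone — 7 forced predecessors.
Nothing else is forced ahead of the mudstone, so its earliest slot is position 7 + 1 = 8.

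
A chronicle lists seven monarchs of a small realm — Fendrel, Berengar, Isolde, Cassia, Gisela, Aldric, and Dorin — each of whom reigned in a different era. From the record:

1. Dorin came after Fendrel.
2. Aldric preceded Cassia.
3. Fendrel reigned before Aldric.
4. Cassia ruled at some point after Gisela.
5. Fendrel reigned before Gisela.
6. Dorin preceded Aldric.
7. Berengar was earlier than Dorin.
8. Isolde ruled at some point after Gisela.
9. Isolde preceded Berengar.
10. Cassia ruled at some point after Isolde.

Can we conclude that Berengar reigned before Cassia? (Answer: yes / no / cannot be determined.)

Chain the constraints: Berengar → Dorin → Aldric → Cassia. Each link is directly stated, so Berengar comes before Cassia.

yes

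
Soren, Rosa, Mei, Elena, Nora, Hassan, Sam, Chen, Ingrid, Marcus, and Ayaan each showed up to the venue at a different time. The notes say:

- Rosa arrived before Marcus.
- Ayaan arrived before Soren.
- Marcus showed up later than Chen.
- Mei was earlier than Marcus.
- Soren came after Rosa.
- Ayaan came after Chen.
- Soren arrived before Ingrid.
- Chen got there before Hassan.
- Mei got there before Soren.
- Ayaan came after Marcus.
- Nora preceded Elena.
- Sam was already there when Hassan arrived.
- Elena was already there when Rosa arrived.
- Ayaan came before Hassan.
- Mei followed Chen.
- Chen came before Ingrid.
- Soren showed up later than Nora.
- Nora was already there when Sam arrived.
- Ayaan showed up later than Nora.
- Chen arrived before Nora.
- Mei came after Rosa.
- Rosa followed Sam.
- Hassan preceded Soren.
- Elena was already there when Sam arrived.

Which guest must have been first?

Chen

Chen has a chain of constraints placing them before every other guest, so Chen must be first.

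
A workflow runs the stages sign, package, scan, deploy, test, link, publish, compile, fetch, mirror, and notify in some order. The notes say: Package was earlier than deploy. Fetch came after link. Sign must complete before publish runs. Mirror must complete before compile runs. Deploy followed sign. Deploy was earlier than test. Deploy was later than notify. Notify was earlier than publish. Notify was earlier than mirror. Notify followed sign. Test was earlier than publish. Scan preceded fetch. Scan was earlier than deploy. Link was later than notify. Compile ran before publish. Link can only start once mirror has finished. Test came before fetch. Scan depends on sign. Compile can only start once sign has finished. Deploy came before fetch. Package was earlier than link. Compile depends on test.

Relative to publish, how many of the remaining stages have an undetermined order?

Forced before publish: compile, deploy, mirror, notify, package, scan, sign, and test.
That leaves fetch and link with no forced order relative to publish — 2.

2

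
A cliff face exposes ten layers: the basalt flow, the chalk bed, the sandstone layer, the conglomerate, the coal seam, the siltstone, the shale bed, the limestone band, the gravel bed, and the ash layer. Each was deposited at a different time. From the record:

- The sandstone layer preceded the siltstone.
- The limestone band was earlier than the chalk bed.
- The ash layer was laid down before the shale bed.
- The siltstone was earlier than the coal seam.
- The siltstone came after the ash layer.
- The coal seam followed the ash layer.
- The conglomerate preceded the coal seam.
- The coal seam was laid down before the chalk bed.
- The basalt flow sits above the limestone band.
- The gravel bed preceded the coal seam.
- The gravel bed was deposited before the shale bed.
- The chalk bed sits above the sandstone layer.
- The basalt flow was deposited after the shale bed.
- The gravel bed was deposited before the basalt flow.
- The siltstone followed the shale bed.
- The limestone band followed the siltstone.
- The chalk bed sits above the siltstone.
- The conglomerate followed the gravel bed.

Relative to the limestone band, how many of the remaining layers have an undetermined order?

2

Forced before the limestone band: the ash layer, the gravel bed, the sandstone layer, the shale bed, and the siltstone; forced after the limestone band: the basalt flow and the chalk bed.
That leaves the coal seam and the conglomerate with no forced order relative to the limestone band — 2.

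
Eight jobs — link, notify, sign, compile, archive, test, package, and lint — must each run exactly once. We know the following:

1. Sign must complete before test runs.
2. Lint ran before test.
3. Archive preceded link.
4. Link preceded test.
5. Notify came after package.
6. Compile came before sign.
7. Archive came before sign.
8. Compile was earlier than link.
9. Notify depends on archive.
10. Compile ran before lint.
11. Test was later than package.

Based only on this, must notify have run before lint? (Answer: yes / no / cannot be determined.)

cannot be determined

No chain of stated constraints runs from notify to lint, and none runs from lint to notify either.
So the relative order of notify and lint is not fixed by the given facts.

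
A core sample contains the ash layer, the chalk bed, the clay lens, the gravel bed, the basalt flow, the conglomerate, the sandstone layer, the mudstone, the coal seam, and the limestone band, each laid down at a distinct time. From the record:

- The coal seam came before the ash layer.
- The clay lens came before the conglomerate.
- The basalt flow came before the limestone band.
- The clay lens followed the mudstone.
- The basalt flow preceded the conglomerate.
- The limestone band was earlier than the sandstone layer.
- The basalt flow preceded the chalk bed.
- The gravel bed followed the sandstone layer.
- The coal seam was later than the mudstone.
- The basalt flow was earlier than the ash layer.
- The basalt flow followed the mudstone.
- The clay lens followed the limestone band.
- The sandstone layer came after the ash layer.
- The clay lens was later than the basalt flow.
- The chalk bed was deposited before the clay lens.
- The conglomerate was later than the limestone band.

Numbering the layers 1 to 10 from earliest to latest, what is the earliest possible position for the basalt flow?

The mudstone must come before the basalt flow — 1 forced predecessor.
Nothing else is forced ahead of the basalt flow, so its earliest slot is position 1 + 1 = 2.

2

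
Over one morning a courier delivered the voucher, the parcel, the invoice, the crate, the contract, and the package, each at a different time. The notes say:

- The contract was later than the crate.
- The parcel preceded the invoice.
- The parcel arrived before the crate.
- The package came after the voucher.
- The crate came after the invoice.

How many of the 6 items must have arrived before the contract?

Directly stated before the contract: the crate.
The invoice reaches the contract via the invoice → the crate → the contract.
The parcel reaches the contract via the parcel → the crate → the contract.
That's the crate, the invoice, and the parcel — 3 in all.

3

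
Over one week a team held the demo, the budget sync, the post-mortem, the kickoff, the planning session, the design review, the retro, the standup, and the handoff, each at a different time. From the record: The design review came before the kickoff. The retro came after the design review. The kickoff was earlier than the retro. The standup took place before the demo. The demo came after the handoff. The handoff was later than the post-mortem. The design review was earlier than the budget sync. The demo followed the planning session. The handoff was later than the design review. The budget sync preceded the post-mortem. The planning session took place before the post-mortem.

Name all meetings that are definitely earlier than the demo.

the budget sync, the design review, the handoff, the planning session, the post-mortem, the standup

Directly stated before the demo: the handoff, the planning session, and the standup.
The budget sync reaches the demo via the budget sync → the post-mortem → the handoff → the demo.
The design review reaches the demo via the design review → the handoff → the demo.
The post-mortem reaches the demo via the post-mortem → the handoff → the demo.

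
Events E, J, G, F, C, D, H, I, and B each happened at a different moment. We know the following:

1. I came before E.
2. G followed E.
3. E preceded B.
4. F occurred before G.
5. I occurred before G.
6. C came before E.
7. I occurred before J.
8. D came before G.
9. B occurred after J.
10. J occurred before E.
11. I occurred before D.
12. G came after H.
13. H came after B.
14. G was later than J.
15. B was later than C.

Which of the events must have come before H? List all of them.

Directly stated before H: B.
C reaches H via C → B → H.
E reaches H via E → B → H.
I reaches H via I → E → B → H.
Likewise J reaches H by chaining the stated constraints.
No chain forces F (or any of the others) ahead of H.

B, C, E, I, J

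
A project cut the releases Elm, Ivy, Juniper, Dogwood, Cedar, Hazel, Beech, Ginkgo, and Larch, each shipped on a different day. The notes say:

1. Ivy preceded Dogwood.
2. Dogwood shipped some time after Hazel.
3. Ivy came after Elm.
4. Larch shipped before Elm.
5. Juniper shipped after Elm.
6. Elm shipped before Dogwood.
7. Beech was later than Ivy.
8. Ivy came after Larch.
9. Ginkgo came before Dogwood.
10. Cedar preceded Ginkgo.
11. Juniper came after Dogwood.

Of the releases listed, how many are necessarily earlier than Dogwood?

Directly stated before Dogwood: Elm, Ginkgo, Hazel, and Ivy.
Cedar reaches Dogwood via Cedar → Ginkgo → Dogwood.
Larch reaches Dogwood via Larch → Ivy → Dogwood.
That's Cedar, Elm, Ginkgo, Hazel, Ivy, and Larch — 6 in all.

6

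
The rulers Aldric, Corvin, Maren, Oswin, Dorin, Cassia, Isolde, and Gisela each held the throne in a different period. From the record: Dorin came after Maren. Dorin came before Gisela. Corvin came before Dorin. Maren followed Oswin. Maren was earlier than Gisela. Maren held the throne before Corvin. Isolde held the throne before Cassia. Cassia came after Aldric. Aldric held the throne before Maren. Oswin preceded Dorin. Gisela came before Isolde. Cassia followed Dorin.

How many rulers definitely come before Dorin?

Directly stated before Dorin: Corvin, Maren, and Oswin.
Aldric reaches Dorin via Aldric → Maren → Dorin.
No chain forces Cassia (or any of the others) ahead of Dorin.
That's Aldric, Corvin, Maren, and Oswin — 4 in all.

4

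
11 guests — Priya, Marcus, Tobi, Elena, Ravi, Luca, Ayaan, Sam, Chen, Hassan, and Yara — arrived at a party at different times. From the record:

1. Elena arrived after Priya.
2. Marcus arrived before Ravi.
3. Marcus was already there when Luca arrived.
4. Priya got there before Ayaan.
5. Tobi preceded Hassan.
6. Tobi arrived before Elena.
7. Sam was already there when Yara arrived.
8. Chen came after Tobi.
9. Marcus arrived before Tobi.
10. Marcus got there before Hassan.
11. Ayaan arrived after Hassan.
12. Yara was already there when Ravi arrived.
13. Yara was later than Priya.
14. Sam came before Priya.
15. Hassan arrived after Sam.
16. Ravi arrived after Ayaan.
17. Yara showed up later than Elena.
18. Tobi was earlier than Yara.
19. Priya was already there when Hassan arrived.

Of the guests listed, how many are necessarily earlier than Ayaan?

Directly stated before Ayaan: Hassan and Priya.
Marcus reaches Ayaan via Marcus → Hassan → Ayaan.
Sam reaches Ayaan via Sam → Priya → Ayaan.
Tobi reaches Ayaan via Tobi → Hassan → Ayaan.
That's Hassan, Marcus, Priya, Sam, and Tobi — 5 in all.

5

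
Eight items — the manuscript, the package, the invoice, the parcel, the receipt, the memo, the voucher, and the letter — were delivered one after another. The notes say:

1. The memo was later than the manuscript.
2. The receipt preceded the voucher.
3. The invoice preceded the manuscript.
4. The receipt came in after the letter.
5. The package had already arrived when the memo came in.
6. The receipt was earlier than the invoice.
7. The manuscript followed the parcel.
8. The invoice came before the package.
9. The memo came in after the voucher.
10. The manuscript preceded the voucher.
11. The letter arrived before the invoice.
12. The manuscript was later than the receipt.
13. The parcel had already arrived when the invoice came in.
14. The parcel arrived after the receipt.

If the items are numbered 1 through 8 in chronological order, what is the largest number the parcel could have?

The parcel must come before the invoice, the manuscript, the memo, the package, and the voucher — 5 items forced after it.
Everything else can be placed before the parcel in some valid order, so the parcel can sit as late as position 8 − 5 = 3.

3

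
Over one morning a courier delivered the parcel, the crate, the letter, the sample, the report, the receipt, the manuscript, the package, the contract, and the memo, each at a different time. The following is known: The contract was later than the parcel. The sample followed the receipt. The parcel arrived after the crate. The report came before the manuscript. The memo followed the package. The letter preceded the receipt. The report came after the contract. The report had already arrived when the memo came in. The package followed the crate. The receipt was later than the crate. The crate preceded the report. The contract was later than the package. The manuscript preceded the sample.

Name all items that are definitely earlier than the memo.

Directly stated before the memo: the package and the report.
The contract reaches the memo via the contract → the report → the memo.
The crate reaches the memo via the crate → the package → the memo.
The parcel reaches the memo via the parcel → the contract → the report → the memo.
No chain forces the manuscript (or any of the others) ahead of the memo.

the contract, the crate, the package, the parcel, the report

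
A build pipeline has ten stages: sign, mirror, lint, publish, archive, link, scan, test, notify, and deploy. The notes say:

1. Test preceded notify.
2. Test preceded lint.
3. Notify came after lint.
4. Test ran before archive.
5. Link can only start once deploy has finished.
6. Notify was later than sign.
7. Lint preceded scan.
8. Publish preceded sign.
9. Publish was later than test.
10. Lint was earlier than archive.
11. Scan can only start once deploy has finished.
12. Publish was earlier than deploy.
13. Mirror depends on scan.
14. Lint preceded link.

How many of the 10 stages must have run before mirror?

5

Directly stated before mirror: scan.
Deploy reaches mirror via deploy → scan → mirror.
Lint reaches mirror via lint → scan → mirror.
Publish reaches mirror via publish → deploy → scan → mirror.
Likewise test reaches mirror by chaining the stated constraints.
No chain forces sign (or any of the others) ahead of mirror.
That's deploy, lint, publish, scan, and test — 5 in all.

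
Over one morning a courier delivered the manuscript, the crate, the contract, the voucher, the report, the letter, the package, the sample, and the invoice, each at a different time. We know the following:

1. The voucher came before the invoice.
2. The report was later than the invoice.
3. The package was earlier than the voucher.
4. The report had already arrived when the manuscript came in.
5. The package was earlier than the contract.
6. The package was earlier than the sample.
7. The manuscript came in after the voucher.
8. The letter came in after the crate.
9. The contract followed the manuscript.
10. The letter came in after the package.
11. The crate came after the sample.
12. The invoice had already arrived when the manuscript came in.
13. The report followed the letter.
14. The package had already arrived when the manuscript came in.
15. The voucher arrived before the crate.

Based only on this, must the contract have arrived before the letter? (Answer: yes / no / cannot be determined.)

Tracing the constraints gives the letter → the report → the manuscript → the contract, so the letter must come before the contract.
That means the contract cannot be before the letter.

no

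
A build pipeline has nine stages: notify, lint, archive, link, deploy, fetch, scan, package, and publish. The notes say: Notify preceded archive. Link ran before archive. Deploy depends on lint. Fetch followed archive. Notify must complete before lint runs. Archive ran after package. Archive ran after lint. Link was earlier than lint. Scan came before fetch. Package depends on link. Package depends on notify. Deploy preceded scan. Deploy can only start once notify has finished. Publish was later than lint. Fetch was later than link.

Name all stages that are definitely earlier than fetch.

Directly stated before fetch: archive, link, and scan.
Deploy reaches fetch via deploy → scan → fetch.
Lint reaches fetch via lint → archive → fetch.
Notify reaches fetch via notify → archive → fetch.
Likewise package reaches fetch by chaining the stated constraints.
No chain forces publish ahead of fetch.

archive, deploy, link, lint, notify, package, scan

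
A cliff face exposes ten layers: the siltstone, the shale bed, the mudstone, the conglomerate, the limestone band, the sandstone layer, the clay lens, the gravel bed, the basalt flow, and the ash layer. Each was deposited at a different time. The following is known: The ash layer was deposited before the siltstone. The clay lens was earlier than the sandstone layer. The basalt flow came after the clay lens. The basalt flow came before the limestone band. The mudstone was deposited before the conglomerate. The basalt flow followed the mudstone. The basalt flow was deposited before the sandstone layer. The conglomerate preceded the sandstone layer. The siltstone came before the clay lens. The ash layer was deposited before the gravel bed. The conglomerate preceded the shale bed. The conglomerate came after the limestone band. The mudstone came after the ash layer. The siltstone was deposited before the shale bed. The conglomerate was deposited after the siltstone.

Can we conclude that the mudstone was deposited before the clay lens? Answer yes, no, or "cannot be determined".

cannot be determined

No chain of stated constraints runs from the mudstone to the clay lens, and none runs from the clay lens to the mudstone either.
So the relative order of the mudstone and the clay lens is not fixed by the given facts.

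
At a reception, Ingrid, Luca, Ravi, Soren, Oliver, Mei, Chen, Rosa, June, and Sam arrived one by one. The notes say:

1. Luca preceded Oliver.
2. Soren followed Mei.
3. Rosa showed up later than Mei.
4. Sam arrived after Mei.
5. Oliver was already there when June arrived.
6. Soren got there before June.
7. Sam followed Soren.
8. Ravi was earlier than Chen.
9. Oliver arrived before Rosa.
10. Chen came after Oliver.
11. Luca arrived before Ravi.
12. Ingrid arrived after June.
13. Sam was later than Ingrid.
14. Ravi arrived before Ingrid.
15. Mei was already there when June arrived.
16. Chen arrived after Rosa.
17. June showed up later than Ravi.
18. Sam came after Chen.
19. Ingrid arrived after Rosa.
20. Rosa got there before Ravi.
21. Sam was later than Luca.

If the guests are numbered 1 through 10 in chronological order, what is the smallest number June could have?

Luca, Mei, Oliver, Ravi, Rosa, and Soren must all come before June — 6 forced predecessors.
Nothing else is forced ahead of June, so their earliest slot is position 6 + 1 = 7.

7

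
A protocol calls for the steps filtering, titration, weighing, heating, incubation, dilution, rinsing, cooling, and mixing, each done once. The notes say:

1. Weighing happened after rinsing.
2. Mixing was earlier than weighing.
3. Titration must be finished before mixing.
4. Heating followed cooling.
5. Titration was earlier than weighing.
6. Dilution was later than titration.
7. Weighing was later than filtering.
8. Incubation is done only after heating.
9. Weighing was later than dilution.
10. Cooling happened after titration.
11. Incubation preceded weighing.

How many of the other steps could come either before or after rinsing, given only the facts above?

7

Forced after rinsing: weighing.
That leaves cooling, dilution, filtering, heating, incubation, mixing, and titration with no forced order relative to rinsing — 7.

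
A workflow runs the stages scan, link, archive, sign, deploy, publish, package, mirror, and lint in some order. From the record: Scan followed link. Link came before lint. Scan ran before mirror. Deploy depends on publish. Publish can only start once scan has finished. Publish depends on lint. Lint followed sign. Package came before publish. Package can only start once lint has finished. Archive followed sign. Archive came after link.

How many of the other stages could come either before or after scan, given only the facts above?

4

Forced before scan: link; forced after scan: deploy, mirror, and publish.
That leaves archive, lint, package, and sign with no forced order relative to scan — 4.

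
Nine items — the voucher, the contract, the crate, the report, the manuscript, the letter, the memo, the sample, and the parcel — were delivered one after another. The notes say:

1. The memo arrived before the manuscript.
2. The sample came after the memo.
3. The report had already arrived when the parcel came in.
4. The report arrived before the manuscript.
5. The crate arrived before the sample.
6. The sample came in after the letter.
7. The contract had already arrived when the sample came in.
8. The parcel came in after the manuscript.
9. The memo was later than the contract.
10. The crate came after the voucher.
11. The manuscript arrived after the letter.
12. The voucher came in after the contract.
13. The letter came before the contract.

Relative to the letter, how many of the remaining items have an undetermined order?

1

Forced after the letter: the contract, the crate, the manuscript, the memo, the parcel, the sample, and the voucher.
That leaves the report with no forced order relative to the letter — 1.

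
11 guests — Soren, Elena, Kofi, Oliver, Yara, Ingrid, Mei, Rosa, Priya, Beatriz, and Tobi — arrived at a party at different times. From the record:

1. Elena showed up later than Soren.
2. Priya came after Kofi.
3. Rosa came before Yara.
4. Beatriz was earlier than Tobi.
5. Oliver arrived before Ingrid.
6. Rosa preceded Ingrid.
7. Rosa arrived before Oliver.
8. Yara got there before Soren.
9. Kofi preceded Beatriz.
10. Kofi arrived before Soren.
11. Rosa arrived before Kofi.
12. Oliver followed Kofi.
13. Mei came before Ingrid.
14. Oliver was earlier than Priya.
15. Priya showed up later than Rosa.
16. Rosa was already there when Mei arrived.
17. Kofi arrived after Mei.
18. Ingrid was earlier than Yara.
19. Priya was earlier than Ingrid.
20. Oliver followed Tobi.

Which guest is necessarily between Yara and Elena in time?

Tracing the constraints gives Yara → Soren → Elena, so Soren sits after Yara and before Elena.
No other guest is forced both after Yara and before Elena.

Soren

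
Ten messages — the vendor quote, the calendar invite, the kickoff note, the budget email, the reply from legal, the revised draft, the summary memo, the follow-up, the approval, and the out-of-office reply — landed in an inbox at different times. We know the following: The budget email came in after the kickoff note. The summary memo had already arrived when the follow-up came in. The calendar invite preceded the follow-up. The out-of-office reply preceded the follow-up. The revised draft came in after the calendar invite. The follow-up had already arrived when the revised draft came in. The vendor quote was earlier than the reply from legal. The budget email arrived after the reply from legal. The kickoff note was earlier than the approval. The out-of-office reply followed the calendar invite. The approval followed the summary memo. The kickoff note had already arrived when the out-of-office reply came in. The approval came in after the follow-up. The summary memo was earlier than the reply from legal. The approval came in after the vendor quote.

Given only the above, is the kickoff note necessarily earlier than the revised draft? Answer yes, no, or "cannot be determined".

Chain the constraints: the kickoff note → the out-of-office reply → the follow-up → the revised draft. Each link is directly stated, so the kickoff note comes before the revised draft.

yes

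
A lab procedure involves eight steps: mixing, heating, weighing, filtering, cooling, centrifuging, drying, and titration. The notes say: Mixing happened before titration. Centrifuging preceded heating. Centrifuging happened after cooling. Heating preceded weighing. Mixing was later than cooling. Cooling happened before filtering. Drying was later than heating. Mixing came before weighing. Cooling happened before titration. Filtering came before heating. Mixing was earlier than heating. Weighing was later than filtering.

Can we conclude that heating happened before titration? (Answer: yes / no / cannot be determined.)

No chain of stated constraints runs from heating to titration, and none runs from titration to heating either.
So the relative order of heating and titration is not fixed by the given facts.

cannot be determined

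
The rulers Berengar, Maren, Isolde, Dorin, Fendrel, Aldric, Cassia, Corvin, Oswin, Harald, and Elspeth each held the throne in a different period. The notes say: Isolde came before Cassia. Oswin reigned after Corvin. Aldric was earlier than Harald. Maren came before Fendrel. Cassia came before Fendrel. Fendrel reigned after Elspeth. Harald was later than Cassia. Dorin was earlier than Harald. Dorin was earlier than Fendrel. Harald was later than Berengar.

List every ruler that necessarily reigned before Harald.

Aldric, Berengar, Cassia, Dorin, Isolde

Directly stated before Harald: Aldric, Berengar, Cassia, and Dorin.
Isolde reaches Harald via Isolde → Cassia → Harald.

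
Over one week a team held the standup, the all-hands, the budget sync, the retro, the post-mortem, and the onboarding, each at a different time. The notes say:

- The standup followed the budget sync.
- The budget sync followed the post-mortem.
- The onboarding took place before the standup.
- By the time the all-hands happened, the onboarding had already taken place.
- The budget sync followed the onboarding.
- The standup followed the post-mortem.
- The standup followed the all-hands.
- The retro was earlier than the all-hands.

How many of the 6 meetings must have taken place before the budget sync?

Directly stated before the budget sync: the onboarding and the post-mortem.
No chain forces the retro (or any of the others) ahead of the budget sync.
That's the onboarding and the post-mortem — 2 in all.

2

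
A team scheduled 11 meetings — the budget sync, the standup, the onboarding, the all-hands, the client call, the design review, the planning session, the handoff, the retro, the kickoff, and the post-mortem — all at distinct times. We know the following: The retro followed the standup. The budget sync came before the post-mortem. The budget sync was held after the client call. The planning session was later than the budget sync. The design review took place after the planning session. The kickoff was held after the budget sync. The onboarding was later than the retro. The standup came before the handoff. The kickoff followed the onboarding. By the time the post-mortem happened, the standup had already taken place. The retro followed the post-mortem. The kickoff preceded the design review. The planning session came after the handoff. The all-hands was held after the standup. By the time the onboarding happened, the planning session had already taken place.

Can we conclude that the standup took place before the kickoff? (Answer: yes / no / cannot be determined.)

Chain the constraints: the standup → the retro → the onboarding → the kickoff. Each link is directly stated, so the standup comes before the kickoff.

yes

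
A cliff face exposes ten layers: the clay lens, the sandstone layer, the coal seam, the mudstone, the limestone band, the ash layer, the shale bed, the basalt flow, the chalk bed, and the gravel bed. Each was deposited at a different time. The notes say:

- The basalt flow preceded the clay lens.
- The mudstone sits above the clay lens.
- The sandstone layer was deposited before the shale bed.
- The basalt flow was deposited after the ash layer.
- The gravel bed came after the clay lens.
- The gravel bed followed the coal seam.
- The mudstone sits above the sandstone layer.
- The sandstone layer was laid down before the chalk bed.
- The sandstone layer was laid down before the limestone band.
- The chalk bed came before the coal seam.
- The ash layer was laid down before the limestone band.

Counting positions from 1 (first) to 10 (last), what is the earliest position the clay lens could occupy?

3

The ash layer and the basalt flow must both come before the clay lens — 2 forced predecessors.
Nothing else is forced ahead of the clay lens, so its earliest slot is position 2 + 1 = 3.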